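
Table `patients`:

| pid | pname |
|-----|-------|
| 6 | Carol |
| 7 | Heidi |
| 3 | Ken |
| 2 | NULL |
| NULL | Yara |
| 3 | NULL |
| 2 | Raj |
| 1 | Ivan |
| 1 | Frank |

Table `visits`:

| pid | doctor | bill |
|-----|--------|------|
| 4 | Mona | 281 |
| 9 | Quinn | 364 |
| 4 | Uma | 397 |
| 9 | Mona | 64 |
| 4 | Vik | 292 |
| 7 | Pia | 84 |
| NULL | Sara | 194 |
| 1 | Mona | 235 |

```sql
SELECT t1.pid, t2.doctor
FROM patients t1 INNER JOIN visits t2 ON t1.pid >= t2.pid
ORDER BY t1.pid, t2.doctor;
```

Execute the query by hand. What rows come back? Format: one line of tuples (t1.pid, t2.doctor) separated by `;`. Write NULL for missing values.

(1, Mona); (1, Mona); (2, Mona); (2, Mona); (3, Mona); (3, Mona); (6, Mona); (6, Mona); (6, Uma); (6, Vik); (7, Mona); (7, Mona); (7, Pia); (7, Uma); (7, Vik)

INNER JOIN keeps only pairs where the ON condition holds.
Matching on t1.pid >= t2.pid. A NULL in a compared column never satisfies the condition.
- t1[0] pid=6 → 4 match(es) in t2 → 4 row(s).
- t1[1] pid=7 → 5 match(es) in t2 → 5 row(s).
- t1[2] pid=3 → 1 match(es) in t2 → 1 row(s).
- t1[3] pid=2 → 1 match(es) in t2 → 1 row(s).
- t1[4] pid=NULL → no match; dropped.
- t1[5] pid=3 → 1 match(es) in t2 → 1 row(s).
- t1[6] pid=2 → 1 match(es) in t2 → 1 row(s).
- t1[7] pid=1 → 1 match(es) in t2 → 1 row(s).
- t1[8] pid=1 → 1 match(es) in t2 → 1 row(s).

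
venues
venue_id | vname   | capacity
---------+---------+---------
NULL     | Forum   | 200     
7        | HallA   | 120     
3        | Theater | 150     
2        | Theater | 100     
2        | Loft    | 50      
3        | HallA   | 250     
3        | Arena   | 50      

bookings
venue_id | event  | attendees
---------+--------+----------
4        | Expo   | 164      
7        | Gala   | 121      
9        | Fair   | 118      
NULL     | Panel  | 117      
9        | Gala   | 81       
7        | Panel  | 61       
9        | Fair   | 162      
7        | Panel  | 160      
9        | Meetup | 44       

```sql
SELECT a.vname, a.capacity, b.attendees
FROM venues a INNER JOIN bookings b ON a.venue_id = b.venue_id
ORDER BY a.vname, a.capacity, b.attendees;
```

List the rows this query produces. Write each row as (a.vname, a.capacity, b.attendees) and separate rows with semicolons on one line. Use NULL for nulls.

(HallA, 120, 61); (HallA, 120, 121); (HallA, 120, 160)

INNER JOIN keeps only pairs where the ON condition holds.
Matching on a.venue_id = b.venue_id. A NULL in a compared column never satisfies the condition.
- a row (venue_id=NULL): no match → dropped.
- a row (venue_id=7): matches 3 b row(s) → 3 output row(s).
- a row (venue_id=3): no match → dropped.
- a row (venue_id=2): no match → dropped.
- a row (venue_id=2): no match → dropped.
- a row (venue_id=3): no match → dropped.
- a row (venue_id=3): no match → dropped.
After projecting and ordering:
a.vname | a.capacity | b.attendees
HallA | 120 | 61
HallA | 120 | 121
HallA | 120 | 160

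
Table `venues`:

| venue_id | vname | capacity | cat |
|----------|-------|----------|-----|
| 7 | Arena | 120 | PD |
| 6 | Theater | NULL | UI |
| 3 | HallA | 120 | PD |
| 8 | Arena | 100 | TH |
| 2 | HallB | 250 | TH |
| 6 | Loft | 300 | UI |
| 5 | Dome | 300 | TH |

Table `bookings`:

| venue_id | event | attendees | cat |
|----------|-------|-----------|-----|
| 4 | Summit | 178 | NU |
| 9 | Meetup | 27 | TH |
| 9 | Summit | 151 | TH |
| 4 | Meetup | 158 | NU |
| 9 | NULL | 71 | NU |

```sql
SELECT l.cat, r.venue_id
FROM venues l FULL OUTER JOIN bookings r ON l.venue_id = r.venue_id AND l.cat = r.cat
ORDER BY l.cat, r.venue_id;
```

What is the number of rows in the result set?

12

FULL OUTER JOIN keeps every row from both sides; unmatched rows get NULL for the other side's columns.
Matching on l.venue_id = r.venue_id AND l.cat = r.cat.
Matched pairs: 0; unmatched l rows kept: 7; unmatched r rows kept: 5.
Total: 0 matched + 12 padded = 12 rows.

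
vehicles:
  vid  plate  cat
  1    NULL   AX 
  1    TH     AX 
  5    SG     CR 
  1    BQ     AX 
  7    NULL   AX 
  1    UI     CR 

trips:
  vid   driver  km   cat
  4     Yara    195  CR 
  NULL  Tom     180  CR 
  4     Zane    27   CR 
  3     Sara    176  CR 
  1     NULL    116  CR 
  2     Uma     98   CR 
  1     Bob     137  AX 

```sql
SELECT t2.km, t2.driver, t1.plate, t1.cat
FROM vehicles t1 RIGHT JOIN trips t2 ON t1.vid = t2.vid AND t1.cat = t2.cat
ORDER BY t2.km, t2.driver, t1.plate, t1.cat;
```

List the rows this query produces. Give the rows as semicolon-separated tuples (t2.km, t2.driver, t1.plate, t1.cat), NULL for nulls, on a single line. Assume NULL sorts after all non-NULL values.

(27, Zane, NULL, NULL); (98, Uma, NULL, NULL); (116, NULL, UI, CR); (137, Bob, BQ, AX); (137, Bob, TH, AX); (137, Bob, NULL, AX); (176, Sara, NULL, NULL); (180, Tom, NULL, NULL); (195, Yara, NULL, NULL)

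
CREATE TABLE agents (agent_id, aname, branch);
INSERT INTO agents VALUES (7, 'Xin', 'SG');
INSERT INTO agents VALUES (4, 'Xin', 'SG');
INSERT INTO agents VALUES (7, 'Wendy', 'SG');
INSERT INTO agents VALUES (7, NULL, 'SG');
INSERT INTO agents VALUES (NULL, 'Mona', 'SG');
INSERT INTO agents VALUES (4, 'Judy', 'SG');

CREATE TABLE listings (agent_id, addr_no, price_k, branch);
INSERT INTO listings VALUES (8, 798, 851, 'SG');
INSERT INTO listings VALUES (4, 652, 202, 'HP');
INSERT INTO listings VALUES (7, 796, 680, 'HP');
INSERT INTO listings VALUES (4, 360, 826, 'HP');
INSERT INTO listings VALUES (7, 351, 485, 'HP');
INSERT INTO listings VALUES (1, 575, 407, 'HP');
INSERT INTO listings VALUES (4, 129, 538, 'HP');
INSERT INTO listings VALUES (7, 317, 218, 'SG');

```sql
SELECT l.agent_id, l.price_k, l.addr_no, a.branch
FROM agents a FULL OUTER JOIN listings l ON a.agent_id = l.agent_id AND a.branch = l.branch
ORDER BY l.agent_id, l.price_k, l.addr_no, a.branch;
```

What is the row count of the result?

13

FULL OUTER JOIN keeps every row from both sides; unmatched rows get NULL for the other side's columns.
Matching on a.agent_id = l.agent_id AND a.branch = l.branch. A NULL in a compared column never satisfies the condition.
- a (agent_id=7, branch=SG) pairs with 1 row(s) of l.
- a (agent_id=4, branch=SG) has no partner → padded with NULL.
- a (agent_id=7, branch=SG) pairs with 1 row(s) of l.
- a (agent_id=7, branch=SG) pairs with 1 row(s) of l.
- a (agent_id=NULL, branch=SG) has no partner → padded with NULL.
- a (agent_id=4, branch=SG) has no partner → padded with NULL.
- 7 l row(s) had no a match → kept, a columns NULL.
Total: 3 matched + 10 padded = 13 rows.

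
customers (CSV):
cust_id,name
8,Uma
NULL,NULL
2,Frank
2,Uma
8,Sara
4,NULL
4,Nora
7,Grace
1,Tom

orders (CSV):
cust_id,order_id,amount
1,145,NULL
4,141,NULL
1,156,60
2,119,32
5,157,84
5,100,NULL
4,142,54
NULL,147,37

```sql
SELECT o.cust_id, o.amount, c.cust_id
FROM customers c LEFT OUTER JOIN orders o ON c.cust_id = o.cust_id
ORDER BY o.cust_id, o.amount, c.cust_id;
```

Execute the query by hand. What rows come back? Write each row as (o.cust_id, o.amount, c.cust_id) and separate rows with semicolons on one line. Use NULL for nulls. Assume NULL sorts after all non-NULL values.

LEFT JOIN keeps every row from `customers`; unmatched rows get NULL for `orders`'s columns.
Matching on c.cust_id = o.cust_id. A NULL in a compared column never satisfies the condition.
- c[0] cust_id=8 → no match; kept with NULLs on the o side.
- c[1] cust_id=NULL → no match; kept with NULLs on the o side.
- c[2] cust_id=2 → 1 match(es) in o → 1 row(s).
- c[3] cust_id=2 → 1 match(es) in o → 1 row(s).
- c[4] cust_id=8 → no match; kept with NULLs on the o side.
- c[5] cust_id=4 → 2 match(es) in o → 2 row(s).
- c[6] cust_id=4 → 2 match(es) in o → 2 row(s).
- c[7] cust_id=7 → no match; kept with NULLs on the o side.
- c[8] cust_id=1 → 2 match(es) in o → 2 row(s).

(1, 60, 1); (1, NULL, 1); (2, 32, 2); (2, 32, 2); (4, 54, 4); (4, 54, 4); (4, NULL, 4); (4, NULL, 4); (NULL, NULL, 7); (NULL, NULL, 8); (NULL, NULL, 8); (NULL, NULL, NULL)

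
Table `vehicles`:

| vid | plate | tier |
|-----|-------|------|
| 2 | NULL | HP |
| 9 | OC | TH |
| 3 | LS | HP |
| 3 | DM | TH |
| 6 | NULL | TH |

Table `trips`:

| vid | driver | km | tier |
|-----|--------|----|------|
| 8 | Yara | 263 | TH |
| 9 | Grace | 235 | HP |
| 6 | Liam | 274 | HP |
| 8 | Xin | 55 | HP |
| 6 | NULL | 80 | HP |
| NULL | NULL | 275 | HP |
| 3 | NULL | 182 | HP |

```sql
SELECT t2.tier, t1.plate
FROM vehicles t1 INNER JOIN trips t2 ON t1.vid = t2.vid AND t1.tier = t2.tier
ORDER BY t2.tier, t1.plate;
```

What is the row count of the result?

INNER JOIN keeps only pairs where the ON condition holds.
Matching on t1.vid = t2.vid AND t1.tier = t2.tier. A NULL in a compared column never satisfies the condition.
- t1 (vid=2, tier=HP) has no partner → excluded.
- t1 (vid=9, tier=TH) has no partner → excluded.
- t1 (vid=3, tier=HP) pairs with 1 row(s) of t2.
- t1 (vid=3, tier=TH) has no partner → excluded.
- t1 (vid=6, tier=TH) has no partner → excluded.
Total: 1 rows.

1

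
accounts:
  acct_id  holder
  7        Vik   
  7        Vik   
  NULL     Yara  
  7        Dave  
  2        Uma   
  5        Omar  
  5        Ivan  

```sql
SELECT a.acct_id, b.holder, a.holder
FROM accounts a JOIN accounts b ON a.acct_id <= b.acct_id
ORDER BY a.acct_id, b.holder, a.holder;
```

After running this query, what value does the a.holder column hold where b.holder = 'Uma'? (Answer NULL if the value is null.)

Uma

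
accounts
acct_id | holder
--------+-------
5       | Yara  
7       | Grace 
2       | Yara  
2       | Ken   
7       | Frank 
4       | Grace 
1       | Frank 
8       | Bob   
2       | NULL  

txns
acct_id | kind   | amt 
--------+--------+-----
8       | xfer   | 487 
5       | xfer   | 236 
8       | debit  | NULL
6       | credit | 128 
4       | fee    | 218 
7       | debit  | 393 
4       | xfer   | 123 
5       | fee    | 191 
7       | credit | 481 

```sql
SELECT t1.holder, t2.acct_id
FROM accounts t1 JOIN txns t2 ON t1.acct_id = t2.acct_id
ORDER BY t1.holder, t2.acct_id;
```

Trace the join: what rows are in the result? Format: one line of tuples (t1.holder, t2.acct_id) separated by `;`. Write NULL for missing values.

INNER JOIN keeps only pairs where the ON condition holds.
Matching on t1.acct_id = t2.acct_id.
- acct_id=5: 2 matching t2 row(s), so 2 row(s) emitted.
- acct_id=7: 2 matching t2 row(s), so 2 row(s) emitted.
- acct_id=2: no matching t2 row, dropped.
- acct_id=2: no matching t2 row, dropped.
- acct_id=7: 2 matching t2 row(s), so 2 row(s) emitted.
- acct_id=4: 2 matching t2 row(s), so 2 row(s) emitted.
- acct_id=1: no matching t2 row, dropped.
- acct_id=8: 2 matching t2 row(s), so 2 row(s) emitted.
- acct_id=2: no matching t2 row, dropped.
After projecting and ordering:
t1.holder | t2.acct_id
Bob | 8
Bob | 8
Frank | 7
Frank | 7
Grace | 4
Grace | 4
Grace | 7
Grace | 7
Yara | 5
Yara | 5

(Bob, 8); (Bob, 8); (Frank, 7); (Frank, 7); (Grace, 4); (Grace, 4); (Grace, 7); (Grace, 7); (Yara, 5); (Yara, 5)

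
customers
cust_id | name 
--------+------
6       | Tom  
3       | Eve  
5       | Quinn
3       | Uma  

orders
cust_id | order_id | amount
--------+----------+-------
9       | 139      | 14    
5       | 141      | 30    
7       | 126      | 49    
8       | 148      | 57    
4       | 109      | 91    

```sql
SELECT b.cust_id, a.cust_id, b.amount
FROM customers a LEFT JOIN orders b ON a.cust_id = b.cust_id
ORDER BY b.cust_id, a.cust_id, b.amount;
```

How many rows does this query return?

4

LEFT JOIN keeps every row from `customers`; unmatched rows get NULL for `orders`'s columns.
Matching on a.cust_id = b.cust_id.
- a[0] cust_id=6 → no match; kept with NULLs on the b side.
- a[1] cust_id=3 → no match; kept with NULLs on the b side.
- a[2] cust_id=5 → 1 match(es) in b → 1 row(s).
- a[3] cust_id=3 → no match; kept with NULLs on the b side.
Total: 1 matched + 3 padded = 4 rows.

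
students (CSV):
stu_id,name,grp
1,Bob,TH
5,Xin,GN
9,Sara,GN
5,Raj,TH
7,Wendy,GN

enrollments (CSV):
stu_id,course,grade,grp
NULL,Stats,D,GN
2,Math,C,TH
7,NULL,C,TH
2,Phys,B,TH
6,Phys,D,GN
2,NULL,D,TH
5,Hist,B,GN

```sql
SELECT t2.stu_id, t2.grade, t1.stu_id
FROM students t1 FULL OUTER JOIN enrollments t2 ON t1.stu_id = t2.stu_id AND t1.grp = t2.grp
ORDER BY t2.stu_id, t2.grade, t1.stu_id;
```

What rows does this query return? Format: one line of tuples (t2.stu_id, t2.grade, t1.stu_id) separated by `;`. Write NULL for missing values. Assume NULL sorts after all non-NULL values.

(2, B, NULL); (2, C, NULL); (2, D, NULL); (5, B, 5); (6, D, NULL); (7, C, NULL); (NULL, D, NULL); (NULL, NULL, 1); (NULL, NULL, 5); (NULL, NULL, 7); (NULL, NULL, 9)

FULL OUTER JOIN keeps every row from both sides; unmatched rows get NULL for the other side's columns.
Matching on t1.stu_id = t2.stu_id AND t1.grp = t2.grp. A NULL in a compared column never satisfies the condition.
- t1[0] stu_id=1, grp=TH → no match; kept with NULLs on the t2 side.
- t1[1] stu_id=5, grp=GN → 1 match(es) in t2 → 1 row(s).
- t1[2] stu_id=9, grp=GN → no match; kept with NULLs on the t2 side.
- t1[3] stu_id=5, grp=TH → no match; kept with NULLs on the t2 side.
- t1[4] stu_id=7, grp=GN → no match; kept with NULLs on the t2 side.
- 6 row(s) from t2 found no t1 partner → padded with NULL.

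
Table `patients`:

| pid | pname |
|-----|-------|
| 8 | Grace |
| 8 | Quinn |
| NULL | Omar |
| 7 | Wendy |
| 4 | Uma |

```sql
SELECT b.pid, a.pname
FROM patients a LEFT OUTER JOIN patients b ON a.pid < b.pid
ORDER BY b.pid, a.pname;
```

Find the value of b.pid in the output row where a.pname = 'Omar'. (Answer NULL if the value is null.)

NULL

LEFT JOIN keeps every row from `patients a`; unmatched rows get NULL for `patients b`'s columns.
Matching on a.pid < b.pid. A NULL in a compared column never satisfies the condition.
Matched pairs: 5; unmatched a rows kept: 3.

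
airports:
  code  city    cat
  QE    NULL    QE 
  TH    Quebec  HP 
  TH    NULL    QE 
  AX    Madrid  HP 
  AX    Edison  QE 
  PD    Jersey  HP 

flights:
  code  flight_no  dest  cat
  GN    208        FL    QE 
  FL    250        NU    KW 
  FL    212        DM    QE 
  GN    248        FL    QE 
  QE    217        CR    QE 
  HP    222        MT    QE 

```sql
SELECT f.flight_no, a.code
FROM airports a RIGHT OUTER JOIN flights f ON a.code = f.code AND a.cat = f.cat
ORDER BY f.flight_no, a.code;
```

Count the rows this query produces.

RIGHT JOIN keeps every row from `flights`; unmatched rows get NULL for `airports`'s columns.
Matching on a.code = f.code AND a.cat = f.cat.
Matched pairs: 1; unmatched f rows kept: 5.
Total: 1 matched + 5 padded = 6 rows.

6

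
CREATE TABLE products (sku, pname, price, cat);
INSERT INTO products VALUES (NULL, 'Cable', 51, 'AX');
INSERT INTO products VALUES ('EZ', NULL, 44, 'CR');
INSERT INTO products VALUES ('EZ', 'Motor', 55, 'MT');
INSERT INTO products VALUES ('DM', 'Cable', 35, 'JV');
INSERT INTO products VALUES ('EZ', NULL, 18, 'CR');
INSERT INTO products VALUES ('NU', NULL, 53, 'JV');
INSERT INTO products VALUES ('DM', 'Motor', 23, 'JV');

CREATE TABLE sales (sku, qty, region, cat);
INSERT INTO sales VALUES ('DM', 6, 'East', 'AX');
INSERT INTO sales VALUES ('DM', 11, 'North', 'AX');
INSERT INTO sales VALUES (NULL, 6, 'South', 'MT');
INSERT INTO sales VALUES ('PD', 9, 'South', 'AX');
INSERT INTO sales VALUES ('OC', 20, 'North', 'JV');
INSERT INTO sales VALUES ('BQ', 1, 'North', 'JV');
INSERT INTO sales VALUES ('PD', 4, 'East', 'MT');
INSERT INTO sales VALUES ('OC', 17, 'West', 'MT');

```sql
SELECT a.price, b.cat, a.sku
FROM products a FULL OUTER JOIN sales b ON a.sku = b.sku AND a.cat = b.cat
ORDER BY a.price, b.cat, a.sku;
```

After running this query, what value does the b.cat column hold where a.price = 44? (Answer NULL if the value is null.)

NULL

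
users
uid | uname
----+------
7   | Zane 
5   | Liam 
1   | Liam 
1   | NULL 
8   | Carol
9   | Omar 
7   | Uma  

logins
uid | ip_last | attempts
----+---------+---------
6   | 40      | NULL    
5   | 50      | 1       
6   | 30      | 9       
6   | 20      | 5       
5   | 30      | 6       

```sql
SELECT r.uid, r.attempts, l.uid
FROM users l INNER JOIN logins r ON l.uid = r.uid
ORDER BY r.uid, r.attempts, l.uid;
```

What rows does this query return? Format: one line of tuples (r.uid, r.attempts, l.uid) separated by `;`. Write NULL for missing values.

INNER JOIN keeps only pairs where the ON condition holds.
Matching on l.uid = r.uid.
Matched pairs: 2.

(5, 1, 5); (5, 6, 5)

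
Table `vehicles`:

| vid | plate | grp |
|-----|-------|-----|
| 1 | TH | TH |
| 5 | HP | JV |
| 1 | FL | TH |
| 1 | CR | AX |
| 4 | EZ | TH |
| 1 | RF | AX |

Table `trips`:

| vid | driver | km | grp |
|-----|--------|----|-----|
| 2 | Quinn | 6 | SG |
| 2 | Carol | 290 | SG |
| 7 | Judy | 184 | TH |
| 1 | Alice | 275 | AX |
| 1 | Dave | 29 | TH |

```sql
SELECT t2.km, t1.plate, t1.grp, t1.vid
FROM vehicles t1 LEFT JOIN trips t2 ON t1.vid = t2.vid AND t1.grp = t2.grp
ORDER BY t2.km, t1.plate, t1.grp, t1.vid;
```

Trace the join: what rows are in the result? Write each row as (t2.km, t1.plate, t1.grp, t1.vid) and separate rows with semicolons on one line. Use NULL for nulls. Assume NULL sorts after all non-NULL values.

LEFT JOIN keeps every row from `vehicles`; unmatched rows get NULL for `trips`'s columns.
Matching on t1.vid = t2.vid AND t1.grp = t2.grp.
Matched pairs: 4; unmatched t1 rows kept: 2.

(29, FL, TH, 1); (29, TH, TH, 1); (275, CR, AX, 1); (275, RF, AX, 1); (NULL, EZ, TH, 4); (NULL, HP, JV, 5)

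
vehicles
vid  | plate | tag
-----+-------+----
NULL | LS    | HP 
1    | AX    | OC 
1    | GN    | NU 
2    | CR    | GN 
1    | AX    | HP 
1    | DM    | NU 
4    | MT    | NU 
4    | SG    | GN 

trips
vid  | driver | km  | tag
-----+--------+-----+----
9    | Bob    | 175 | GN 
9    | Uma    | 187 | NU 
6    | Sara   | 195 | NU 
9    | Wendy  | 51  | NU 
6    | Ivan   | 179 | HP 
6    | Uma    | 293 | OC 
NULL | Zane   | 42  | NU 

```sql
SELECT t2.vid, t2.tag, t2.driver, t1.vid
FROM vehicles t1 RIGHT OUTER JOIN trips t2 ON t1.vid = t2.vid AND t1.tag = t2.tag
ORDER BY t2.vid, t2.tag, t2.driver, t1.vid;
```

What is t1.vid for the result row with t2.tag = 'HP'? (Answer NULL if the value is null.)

NULL

RIGHT JOIN keeps every row from `trips`; unmatched rows get NULL for `vehicles`'s columns.
Matching on t1.vid = t2.vid AND t1.tag = t2.tag. A NULL in a compared column never satisfies the condition.
Matched pairs: 0; unmatched t2 rows kept: 7.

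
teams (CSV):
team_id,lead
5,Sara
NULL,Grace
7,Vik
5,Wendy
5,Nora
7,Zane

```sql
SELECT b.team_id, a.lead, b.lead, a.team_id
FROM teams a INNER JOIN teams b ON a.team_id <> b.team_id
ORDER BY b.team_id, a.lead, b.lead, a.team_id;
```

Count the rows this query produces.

12

INNER JOIN keeps only pairs where the ON condition holds.
Matching on a.team_id <> b.team_id. A NULL in a compared column never satisfies the condition.
- team_id=5: 2 matching b row(s), so 2 row(s) emitted.
- team_id=NULL: no matching b row, dropped.
- team_id=7: 3 matching b row(s), so 3 row(s) emitted.
- team_id=5: 2 matching b row(s), so 2 row(s) emitted.
- team_id=5: 2 matching b row(s), so 2 row(s) emitted.
- team_id=7: 3 matching b row(s), so 3 row(s) emitted.
Total: 12 rows.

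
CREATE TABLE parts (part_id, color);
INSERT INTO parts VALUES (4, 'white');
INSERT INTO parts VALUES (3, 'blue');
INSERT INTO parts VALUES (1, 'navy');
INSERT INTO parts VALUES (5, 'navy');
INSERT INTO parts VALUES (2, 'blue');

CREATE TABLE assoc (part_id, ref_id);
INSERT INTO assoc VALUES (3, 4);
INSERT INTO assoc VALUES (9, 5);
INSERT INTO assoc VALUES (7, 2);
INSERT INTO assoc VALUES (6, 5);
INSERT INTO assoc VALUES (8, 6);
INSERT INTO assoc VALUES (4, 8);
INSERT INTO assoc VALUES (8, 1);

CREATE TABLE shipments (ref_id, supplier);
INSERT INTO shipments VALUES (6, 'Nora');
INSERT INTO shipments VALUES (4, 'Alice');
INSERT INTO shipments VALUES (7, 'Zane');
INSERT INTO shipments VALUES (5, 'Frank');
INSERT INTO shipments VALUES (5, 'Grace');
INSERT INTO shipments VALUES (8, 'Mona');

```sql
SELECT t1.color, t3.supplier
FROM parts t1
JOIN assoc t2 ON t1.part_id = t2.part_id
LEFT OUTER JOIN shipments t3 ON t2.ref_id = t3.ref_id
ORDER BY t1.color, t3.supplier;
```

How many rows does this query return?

2

Evaluate left to right. First `parts t1 INNER JOIN assoc t2` on part_id: 2 row(s).
Then LEFT JOIN `shipments t3` on ref_id: each of those 2 rows is kept; rows whose t2.ref_id has no match in t3 get NULL for t3's columns.
Result: 2 row(s).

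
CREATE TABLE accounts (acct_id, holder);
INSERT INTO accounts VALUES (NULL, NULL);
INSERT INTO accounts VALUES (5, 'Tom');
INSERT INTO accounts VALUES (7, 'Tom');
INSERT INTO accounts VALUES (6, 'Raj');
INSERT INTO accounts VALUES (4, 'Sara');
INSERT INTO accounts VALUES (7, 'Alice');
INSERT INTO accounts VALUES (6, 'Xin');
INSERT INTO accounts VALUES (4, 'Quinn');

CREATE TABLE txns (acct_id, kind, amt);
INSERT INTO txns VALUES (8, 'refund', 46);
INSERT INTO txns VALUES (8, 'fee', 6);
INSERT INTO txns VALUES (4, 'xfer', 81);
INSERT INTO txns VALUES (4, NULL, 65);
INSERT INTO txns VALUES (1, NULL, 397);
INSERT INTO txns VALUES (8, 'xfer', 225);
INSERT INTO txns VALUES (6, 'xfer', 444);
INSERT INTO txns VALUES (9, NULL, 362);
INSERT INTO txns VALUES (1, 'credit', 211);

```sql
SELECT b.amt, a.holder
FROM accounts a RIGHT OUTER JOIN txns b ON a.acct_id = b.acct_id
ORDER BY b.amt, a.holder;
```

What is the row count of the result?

12

RIGHT JOIN keeps every row from `txns`; unmatched rows get NULL for `accounts`'s columns.
Matching on a.acct_id = b.acct_id. A NULL in a compared column never satisfies the condition.
Matched pairs: 6; unmatched b rows kept: 6.
Total: 6 matched + 6 padded = 12 rows.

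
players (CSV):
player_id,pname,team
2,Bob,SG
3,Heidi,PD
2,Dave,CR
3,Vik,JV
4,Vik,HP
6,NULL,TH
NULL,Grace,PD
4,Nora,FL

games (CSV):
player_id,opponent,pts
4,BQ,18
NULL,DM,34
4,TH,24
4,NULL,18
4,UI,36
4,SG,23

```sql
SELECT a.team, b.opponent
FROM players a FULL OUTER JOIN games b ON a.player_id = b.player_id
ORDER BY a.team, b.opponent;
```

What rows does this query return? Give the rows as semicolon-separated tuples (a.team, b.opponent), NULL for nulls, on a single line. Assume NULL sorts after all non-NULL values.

FULL OUTER JOIN keeps every row from both sides; unmatched rows get NULL for the other side's columns.
Matching on a.player_id = b.player_id. A NULL in a compared column never satisfies the condition.
- a (player_id=2) has no partner → padded with NULL.
- a (player_id=3) has no partner → padded with NULL.
- a (player_id=2) has no partner → padded with NULL.
- a (player_id=3) has no partner → padded with NULL.
- a (player_id=4) pairs with 5 row(s) of b.
- a (player_id=6) has no partner → padded with NULL.
- a (player_id=NULL) has no partner → padded with NULL.
- a (player_id=4) pairs with 5 row(s) of b.
- plus 1 unmatched b row(s), each kept with NULL a columns.

(CR, NULL); (FL, BQ); (FL, SG); (FL, TH); (FL, UI); (FL, NULL); (HP, BQ); (HP, SG); (HP, TH); (HP, UI); (HP, NULL); (JV, NULL); (PD, NULL); (PD, NULL); (SG, NULL); (TH, NULL); (NULL, DM)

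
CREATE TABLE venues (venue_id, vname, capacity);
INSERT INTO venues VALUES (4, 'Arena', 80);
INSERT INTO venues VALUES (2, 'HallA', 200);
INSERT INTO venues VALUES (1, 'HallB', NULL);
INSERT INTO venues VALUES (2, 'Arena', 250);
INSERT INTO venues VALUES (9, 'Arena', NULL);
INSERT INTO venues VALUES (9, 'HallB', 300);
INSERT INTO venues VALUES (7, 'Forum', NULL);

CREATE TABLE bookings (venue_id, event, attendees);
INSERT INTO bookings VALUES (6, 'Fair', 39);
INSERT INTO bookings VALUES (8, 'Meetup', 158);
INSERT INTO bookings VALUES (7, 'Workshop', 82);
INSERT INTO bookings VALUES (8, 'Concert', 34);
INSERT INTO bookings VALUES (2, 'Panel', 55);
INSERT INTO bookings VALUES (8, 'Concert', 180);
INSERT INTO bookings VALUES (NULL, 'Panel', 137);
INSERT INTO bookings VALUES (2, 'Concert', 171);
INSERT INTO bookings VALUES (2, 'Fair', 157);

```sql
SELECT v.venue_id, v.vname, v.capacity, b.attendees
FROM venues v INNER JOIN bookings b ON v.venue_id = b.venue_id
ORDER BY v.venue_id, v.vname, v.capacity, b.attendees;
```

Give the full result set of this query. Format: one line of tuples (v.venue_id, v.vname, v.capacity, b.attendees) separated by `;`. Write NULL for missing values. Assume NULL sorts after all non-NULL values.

(2, Arena, 250, 55); (2, Arena, 250, 157); (2, Arena, 250, 171); (2, HallA, 200, 55); (2, HallA, 200, 157); (2, HallA, 200, 171); (7, Forum, NULL, 82)

INNER JOIN keeps only pairs where the ON condition holds.
Matching on v.venue_id = b.venue_id. A NULL in a compared column never satisfies the condition.
- v (venue_id=4) has no partner → excluded.
- v (venue_id=2) pairs with 3 row(s) of b.
- v (venue_id=1) has no partner → excluded.
- v (venue_id=2) pairs with 3 row(s) of b.
- v (venue_id=9) has no partner → excluded.
- v (venue_id=9) has no partner → excluded.
- v (venue_id=7) pairs with 1 row(s) of b.
After projecting and ordering:
v.venue_id | v.vname | v.capacity | b.attendees
2 | Arena | 250 | 55
2 | Arena | 250 | 157
2 | Arena | 250 | 171
2 | HallA | 200 | 55
2 | HallA | 200 | 157
2 | HallA | 200 | 171
7 | Forum | NULL | 82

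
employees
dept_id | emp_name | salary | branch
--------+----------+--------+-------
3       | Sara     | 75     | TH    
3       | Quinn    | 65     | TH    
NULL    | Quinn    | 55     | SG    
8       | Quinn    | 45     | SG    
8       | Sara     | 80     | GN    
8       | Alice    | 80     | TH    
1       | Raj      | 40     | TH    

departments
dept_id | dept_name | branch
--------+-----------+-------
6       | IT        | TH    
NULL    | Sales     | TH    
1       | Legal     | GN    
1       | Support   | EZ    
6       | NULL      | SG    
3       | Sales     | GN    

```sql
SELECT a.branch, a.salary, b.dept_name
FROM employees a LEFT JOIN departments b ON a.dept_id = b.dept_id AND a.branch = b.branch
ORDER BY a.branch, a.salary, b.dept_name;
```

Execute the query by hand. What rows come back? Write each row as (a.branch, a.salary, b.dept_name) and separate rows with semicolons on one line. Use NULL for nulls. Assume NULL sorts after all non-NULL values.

(GN, 80, NULL); (SG, 45, NULL); (SG, 55, NULL); (TH, 40, NULL); (TH, 65, NULL); (TH, 75, NULL); (TH, 80, NULL)

LEFT JOIN keeps every row from `employees`; unmatched rows get NULL for `departments`'s columns.
Matching on a.dept_id = b.dept_id AND a.branch = b.branch. A NULL in a compared column never satisfies the condition.
- dept_id=3, branch=TH: no b row matches, row kept with b columns NULL.
- dept_id=3, branch=TH: no b row matches, row kept with b columns NULL.
- dept_id=NULL, branch=SG: no b row matches, row kept with b columns NULL.
- dept_id=8, branch=SG: no b row matches, row kept with b columns NULL.
- dept_id=8, branch=GN: no b row matches, row kept with b columns NULL.
- dept_id=8, branch=TH: no b row matches, row kept with b columns NULL.
- dept_id=1, branch=TH: no b row matches, row kept with b columns NULL.
After projecting and ordering:
a.branch | a.salary | b.dept_name
GN | 80 | NULL
SG | 45 | NULL
SG | 55 | NULL
TH | 40 | NULL
TH | 65 | NULL
TH | 75 | NULL
TH | 80 | NULL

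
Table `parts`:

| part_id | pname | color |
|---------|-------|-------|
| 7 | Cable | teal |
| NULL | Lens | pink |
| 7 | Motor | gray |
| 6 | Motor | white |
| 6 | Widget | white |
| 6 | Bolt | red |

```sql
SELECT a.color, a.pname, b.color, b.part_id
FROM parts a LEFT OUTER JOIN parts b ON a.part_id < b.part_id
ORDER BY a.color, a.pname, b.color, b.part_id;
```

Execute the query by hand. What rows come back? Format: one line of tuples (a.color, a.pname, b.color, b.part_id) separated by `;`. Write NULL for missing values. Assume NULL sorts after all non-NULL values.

LEFT JOIN keeps every row from `parts a`; unmatched rows get NULL for `parts b`'s columns.
Matching on a.part_id < b.part_id. A NULL in a compared column never satisfies the condition.
- a[0] part_id=7 → no match; kept with NULLs on the b side.
- a[1] part_id=NULL → no match; kept with NULLs on the b side.
- a[2] part_id=7 → no match; kept with NULLs on the b side.
- a[3] part_id=6 → 2 match(es) in b → 2 row(s).
- a[4] part_id=6 → 2 match(es) in b → 2 row(s).
- a[5] part_id=6 → 2 match(es) in b → 2 row(s).
After projecting and ordering:
a.color | a.pname | b.color | b.part_id
gray | Motor | NULL | NULL
pink | Lens | NULL | NULL
red | Bolt | gray | 7
red | Bolt | teal | 7
teal | Cable | NULL | NULL
white | Motor | gray | 7
white | Motor | teal | 7
white | Widget | gray | 7
white | Widget | teal | 7

(gray, Motor, NULL, NULL); (pink, Lens, NULL, NULL); (red, Bolt, gray, 7); (red, Bolt, teal, 7); (teal, Cable, NULL, NULL); (white, Motor, gray, 7); (white, Motor, teal, 7); (white, Widget, gray, 7); (white, Widget, teal, 7)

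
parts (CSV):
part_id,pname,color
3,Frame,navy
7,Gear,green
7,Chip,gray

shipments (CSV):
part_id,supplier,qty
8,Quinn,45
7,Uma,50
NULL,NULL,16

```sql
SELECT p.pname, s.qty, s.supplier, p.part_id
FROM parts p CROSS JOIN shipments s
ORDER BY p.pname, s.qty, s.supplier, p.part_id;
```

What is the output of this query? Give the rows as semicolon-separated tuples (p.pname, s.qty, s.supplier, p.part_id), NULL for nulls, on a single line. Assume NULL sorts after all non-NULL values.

CROSS JOIN pairs every row of `parts` with every row of `shipments`: 3 × 3 = 9 rows.
After projecting and ordering:
p.pname | s.qty | s.supplier | p.part_id
Chip | 16 | NULL | 7
Chip | 45 | Quinn | 7
Chip | 50 | Uma | 7
Frame | 16 | NULL | 3
Frame | 45 | Quinn | 3
Frame | 50 | Uma | 3
Gear | 16 | NULL | 7
Gear | 45 | Quinn | 7
Gear | 50 | Uma | 7

(Chip, 16, NULL, 7); (Chip, 45, Quinn, 7); (Chip, 50, Uma, 7); (Frame, 16, NULL, 3); (Frame, 45, Quinn, 3); (Frame, 50, Uma, 3); (Gear, 16, NULL, 7); (Gear, 45, Quinn, 7); (Gear, 50, Uma, 7)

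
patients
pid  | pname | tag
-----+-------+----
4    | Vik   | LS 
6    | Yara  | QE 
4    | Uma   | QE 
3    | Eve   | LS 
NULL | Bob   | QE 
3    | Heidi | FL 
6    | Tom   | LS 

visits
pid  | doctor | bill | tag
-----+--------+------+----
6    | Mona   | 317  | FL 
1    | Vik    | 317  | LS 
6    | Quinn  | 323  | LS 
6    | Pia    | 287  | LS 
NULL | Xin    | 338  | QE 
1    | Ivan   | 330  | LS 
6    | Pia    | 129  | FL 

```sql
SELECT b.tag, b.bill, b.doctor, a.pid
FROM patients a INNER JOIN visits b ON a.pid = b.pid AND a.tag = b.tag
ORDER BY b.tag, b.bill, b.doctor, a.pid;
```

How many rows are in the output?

2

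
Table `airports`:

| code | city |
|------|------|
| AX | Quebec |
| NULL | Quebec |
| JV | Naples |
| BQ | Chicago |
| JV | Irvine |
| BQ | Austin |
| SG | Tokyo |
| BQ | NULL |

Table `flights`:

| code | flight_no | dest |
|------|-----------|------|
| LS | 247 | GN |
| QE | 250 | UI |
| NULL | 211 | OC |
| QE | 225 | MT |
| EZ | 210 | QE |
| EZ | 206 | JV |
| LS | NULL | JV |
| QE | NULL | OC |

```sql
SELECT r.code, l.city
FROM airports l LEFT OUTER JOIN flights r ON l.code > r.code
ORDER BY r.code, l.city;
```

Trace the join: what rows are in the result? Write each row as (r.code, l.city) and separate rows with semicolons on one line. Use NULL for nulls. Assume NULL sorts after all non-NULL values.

LEFT JOIN keeps every row from `airports`; unmatched rows get NULL for `flights`'s columns.
Matching on l.code > r.code. A NULL in a compared column never satisfies the condition.
- code=AX: no r row matches, row kept with r columns NULL.
- code=NULL: no r row matches, row kept with r columns NULL.
- code=JV: 2 matching r row(s), so 2 row(s) emitted.
- code=BQ: no r row matches, row kept with r columns NULL.
- code=JV: 2 matching r row(s), so 2 row(s) emitted.
- code=BQ: no r row matches, row kept with r columns NULL.
- code=SG: 7 matching r row(s), so 7 row(s) emitted.
- code=BQ: no r row matches, row kept with r columns NULL.

(EZ, Irvine); (EZ, Irvine); (EZ, Naples); (EZ, Naples); (EZ, Tokyo); (EZ, Tokyo); (LS, Tokyo); (LS, Tokyo); (QE, Tokyo); (QE, Tokyo); (QE, Tokyo); (NULL, Austin); (NULL, Chicago); (NULL, Quebec); (NULL, Quebec); (NULL, NULL)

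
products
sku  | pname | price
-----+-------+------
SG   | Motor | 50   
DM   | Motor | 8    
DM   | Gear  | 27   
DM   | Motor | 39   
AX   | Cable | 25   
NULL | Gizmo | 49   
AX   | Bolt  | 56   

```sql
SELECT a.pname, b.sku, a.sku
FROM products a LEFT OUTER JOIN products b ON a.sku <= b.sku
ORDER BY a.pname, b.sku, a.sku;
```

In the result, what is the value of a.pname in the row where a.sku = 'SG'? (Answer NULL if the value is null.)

Motor

LEFT JOIN keeps every row from `products a`; unmatched rows get NULL for `products b`'s columns.
Matching on a.sku <= b.sku. A NULL in a compared column never satisfies the condition.
Matched pairs: 25; unmatched a rows kept: 1.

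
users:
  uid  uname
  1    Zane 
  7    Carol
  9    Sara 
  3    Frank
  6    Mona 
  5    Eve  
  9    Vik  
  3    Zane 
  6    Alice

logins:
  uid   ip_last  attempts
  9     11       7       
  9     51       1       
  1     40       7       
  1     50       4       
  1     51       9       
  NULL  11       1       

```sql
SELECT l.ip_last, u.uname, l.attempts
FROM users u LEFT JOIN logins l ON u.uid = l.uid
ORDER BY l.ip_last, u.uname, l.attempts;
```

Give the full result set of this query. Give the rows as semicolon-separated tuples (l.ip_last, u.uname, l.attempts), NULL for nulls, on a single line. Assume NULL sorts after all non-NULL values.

LEFT JOIN keeps every row from `users`; unmatched rows get NULL for `logins`'s columns.
Matching on u.uid = l.uid. A NULL in a compared column never satisfies the condition.
- u (uid=1) pairs with 3 row(s) of l.
- u (uid=7) has no partner → padded with NULL.
- u (uid=9) pairs with 2 row(s) of l.
- u (uid=3) has no partner → padded with NULL.
- u (uid=6) has no partner → padded with NULL.
- u (uid=5) has no partner → padded with NULL.
- u (uid=9) pairs with 2 row(s) of l.
- u (uid=3) has no partner → padded with NULL.
- u (uid=6) has no partner → padded with NULL.

(11, Sara, 7); (11, Vik, 7); (40, Zane, 7); (50, Zane, 4); (51, Sara, 1); (51, Vik, 1); (51, Zane, 9); (NULL, Alice, NULL); (NULL, Carol, NULL); (NULL, Eve, NULL); (NULL, Frank, NULL); (NULL, Mona, NULL); (NULL, Zane, NULL)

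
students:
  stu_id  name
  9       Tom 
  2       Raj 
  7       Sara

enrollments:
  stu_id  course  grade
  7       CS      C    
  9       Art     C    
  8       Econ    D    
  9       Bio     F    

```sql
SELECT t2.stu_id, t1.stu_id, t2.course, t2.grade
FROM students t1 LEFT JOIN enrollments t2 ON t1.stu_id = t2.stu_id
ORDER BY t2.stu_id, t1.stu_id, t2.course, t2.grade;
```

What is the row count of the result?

4

LEFT JOIN keeps every row from `students`; unmatched rows get NULL for `enrollments`'s columns.
Matching on t1.stu_id = t2.stu_id.
- t1 row (stu_id=9): matches 2 t2 row(s) → 2 output row(s).
- t1 row (stu_id=2): no match → kept, t2 columns NULL.
- t1 row (stu_id=7): matches 1 t2 row(s) → 1 output row(s).
Total: 3 matched + 1 padded = 4 rows.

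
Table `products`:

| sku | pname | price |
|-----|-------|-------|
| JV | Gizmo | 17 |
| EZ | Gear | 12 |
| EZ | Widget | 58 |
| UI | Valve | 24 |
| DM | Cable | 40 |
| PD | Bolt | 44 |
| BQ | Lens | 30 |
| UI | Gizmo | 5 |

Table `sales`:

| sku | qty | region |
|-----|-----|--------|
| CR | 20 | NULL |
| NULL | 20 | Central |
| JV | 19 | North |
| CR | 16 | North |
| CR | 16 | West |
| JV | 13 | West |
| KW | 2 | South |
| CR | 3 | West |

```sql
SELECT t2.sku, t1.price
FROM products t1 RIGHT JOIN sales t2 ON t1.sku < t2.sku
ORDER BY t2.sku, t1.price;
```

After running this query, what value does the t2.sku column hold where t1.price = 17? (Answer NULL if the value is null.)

RIGHT JOIN keeps every row from `sales`; unmatched rows get NULL for `products`'s columns.
Matching on t1.sku < t2.sku. A NULL in a compared column never satisfies the condition.
Matched pairs: 17; unmatched t2 rows kept: 1.

KW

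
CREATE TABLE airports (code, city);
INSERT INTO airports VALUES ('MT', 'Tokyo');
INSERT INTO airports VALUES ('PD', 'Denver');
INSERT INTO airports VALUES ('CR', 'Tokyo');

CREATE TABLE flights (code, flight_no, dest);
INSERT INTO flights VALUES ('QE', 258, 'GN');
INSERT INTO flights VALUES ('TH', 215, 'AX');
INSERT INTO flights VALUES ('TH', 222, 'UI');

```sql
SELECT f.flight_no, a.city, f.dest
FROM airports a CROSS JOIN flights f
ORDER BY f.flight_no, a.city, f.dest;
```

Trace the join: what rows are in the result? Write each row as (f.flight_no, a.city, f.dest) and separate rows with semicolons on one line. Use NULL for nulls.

(215, Denver, AX); (215, Tokyo, AX); (215, Tokyo, AX); (222, Denver, UI); (222, Tokyo, UI); (222, Tokyo, UI); (258, Denver, GN); (258, Tokyo, GN); (258, Tokyo, GN)

CROSS JOIN pairs every row of `airports` with every row of `flights`: 3 × 3 = 9 rows.
After projecting and ordering:
f.flight_no | a.city | f.dest
215 | Denver | AX
215 | Tokyo | AX
215 | Tokyo | AX
222 | Denver | UI
222 | Tokyo | UI
222 | Tokyo | UI
258 | Denver | GN
258 | Tokyo | GN
258 | Tokyo | GN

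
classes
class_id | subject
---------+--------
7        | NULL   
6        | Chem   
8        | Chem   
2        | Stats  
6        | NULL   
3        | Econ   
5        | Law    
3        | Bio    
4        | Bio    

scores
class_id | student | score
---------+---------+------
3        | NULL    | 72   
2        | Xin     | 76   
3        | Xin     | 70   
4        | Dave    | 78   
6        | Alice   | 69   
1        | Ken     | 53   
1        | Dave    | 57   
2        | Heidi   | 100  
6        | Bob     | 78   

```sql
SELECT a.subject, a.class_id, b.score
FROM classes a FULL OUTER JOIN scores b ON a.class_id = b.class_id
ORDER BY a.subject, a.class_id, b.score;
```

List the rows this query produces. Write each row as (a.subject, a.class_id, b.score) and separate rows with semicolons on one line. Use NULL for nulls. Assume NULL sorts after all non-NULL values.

(Bio, 3, 70); (Bio, 3, 72); (Bio, 4, 78); (Chem, 6, 69); (Chem, 6, 78); (Chem, 8, NULL); (Econ, 3, 70); (Econ, 3, 72); (Law, 5, NULL); (Stats, 2, 76); (Stats, 2, 100); (NULL, 6, 69); (NULL, 6, 78); (NULL, 7, NULL); (NULL, NULL, 53); (NULL, NULL, 57)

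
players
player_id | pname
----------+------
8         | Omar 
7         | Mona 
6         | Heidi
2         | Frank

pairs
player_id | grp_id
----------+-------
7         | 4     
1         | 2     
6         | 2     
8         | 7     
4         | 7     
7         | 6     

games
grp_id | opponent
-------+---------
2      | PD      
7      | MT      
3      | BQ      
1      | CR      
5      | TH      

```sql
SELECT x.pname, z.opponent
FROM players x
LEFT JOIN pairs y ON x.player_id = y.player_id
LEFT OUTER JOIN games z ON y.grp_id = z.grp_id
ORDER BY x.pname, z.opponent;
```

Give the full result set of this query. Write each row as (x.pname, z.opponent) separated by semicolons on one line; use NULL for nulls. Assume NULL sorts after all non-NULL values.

Step 1 — x LEFT JOIN y on player_id → 5 row(s).
Then LEFT JOIN `games z` on grp_id: each of those 5 rows is kept; rows whose y.grp_id has no match in z get NULL for z's columns.

(Frank, NULL); (Heidi, PD); (Mona, NULL); (Mona, NULL); (Omar, MT)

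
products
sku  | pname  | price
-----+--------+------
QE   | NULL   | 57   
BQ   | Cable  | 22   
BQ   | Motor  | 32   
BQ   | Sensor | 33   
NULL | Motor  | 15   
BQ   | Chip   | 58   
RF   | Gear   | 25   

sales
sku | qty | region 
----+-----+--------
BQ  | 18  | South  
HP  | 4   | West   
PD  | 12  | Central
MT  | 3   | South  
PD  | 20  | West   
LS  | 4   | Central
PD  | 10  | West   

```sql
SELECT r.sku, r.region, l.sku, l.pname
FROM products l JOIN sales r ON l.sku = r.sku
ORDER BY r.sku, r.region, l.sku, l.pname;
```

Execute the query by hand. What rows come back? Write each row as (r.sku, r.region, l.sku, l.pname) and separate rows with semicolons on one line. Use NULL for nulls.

INNER JOIN keeps only pairs where the ON condition holds.
Matching on l.sku = r.sku. A NULL in a compared column never satisfies the condition.
- sku=QE: no matching r row, dropped.
- sku=BQ: 1 matching r row(s), so 1 row(s) emitted.
- sku=BQ: 1 matching r row(s), so 1 row(s) emitted.
- sku=BQ: 1 matching r row(s), so 1 row(s) emitted.
- sku=NULL: no matching r row, dropped.
- sku=BQ: 1 matching r row(s), so 1 row(s) emitted.
- sku=RF: no matching r row, dropped.
After projecting and ordering:
r.sku | r.region | l.sku | l.pname
BQ | South | BQ | Cable
BQ | South | BQ | Chip
BQ | South | BQ | Motor
BQ | South | BQ | Sensor

(BQ, South, BQ, Cable); (BQ, South, BQ, Chip); (BQ, South, BQ, Motor); (BQ, South, BQ, Sensor)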